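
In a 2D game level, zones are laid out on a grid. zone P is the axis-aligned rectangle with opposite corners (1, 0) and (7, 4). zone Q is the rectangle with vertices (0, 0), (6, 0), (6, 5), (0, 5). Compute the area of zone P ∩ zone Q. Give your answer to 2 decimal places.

20.00

|zone P∩zone Q|: x∈[1,6], y∈[0,4] → 5·4 = 20.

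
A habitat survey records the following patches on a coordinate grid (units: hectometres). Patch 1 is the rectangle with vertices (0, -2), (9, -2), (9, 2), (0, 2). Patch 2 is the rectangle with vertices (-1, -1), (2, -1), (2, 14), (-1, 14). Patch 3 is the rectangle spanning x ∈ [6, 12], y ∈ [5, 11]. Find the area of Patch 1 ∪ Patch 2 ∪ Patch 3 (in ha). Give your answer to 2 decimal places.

By inclusion–exclusion:
Individual areas: |Patch 1| = 36, |Patch 2| = 45, |Patch 3| = 36.
|Patch 1∩Patch 2|: x∈[0,2], y∈[-1,2] → 2·3 = 6.
|Patch 1∩Patch 3| = 0 (no overlap).
|Patch 2∩Patch 3| = 0 (no overlap).
|Patch 1∩Patch 2∩Patch 3| = 0.
|Patch 1 ∪ Patch 2 ∪ Patch 3| = 117 − 6 + 0 = 111.00.

111.00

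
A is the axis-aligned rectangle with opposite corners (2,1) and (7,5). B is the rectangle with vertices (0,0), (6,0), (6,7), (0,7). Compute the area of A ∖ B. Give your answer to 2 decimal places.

4.00

|A∩B|: x∈[2,6], y∈[1,5] → 4·4 = 16.
|A| = 20.
|A ∖ B| = |A| − |A∩B| = 20 − 16 = 4.00.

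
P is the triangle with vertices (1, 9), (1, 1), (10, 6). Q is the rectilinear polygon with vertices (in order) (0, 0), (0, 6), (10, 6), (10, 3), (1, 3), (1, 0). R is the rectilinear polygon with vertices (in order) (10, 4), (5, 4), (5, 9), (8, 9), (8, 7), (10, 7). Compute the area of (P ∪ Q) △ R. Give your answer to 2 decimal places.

42.77

|P ∪ Q| = 50.1.
|(P ∪ Q) ∩ R| = 14.1667.
|(P ∪ Q) △ R| = 50.1 + 21 − 28.3333 = 42.77.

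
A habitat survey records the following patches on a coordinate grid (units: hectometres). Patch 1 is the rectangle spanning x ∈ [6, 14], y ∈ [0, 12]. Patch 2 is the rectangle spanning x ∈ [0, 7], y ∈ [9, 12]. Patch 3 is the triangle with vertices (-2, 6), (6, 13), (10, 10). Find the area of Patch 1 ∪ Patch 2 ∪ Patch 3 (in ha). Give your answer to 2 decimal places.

123.43

By inclusion–exclusion:
Individual areas: |Patch 1| = 96, |Patch 2| = 21, |Patch 3| = 26.
|Patch 1∩Patch 2|: x∈[6,7], y∈[9,12] → 1·3 = 3.
|Patch 1∩Patch 3| = 8.
|Patch 2∩Patch 3| = 11.5714.
|Patch 1∩Patch 2∩Patch 3| = 3.
|Patch 1 ∪ Patch 2 ∪ Patch 3| = 143 − 22.5714 + 3 = 123.43.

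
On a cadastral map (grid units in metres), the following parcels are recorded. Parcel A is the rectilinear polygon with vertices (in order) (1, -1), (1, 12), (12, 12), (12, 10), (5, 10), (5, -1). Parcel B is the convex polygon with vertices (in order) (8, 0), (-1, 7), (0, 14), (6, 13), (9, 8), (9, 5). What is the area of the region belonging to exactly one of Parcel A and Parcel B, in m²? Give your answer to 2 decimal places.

81.31

|Parcel A| = 66, |Parcel B| = 89, |Parcel A∩Parcel B| = 36.8444.
|Parcel A △ Parcel B| = |Parcel A| + |Parcel B| − 2·|Parcel A∩Parcel B| = 66 + 89 − 73.6889 = 81.31.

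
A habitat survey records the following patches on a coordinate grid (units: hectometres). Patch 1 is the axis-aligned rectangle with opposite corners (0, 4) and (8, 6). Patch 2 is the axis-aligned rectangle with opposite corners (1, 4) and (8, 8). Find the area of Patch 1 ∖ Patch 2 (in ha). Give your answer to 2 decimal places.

2.00

|Patch 1∩Patch 2|: x∈[1,8], y∈[4,6] → 7·2 = 14.
|Patch 1| = 16.
|Patch 1 ∖ Patch 2| = |Patch 1| − |Patch 1∩Patch 2| = 16 − 14 = 2.00.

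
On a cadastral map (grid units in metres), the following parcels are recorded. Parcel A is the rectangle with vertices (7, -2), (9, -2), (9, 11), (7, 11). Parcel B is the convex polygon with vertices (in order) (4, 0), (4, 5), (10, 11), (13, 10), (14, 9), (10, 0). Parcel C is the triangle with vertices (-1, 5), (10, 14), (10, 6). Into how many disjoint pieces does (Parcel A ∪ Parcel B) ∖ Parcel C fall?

1

(Parcel A ∪ Parcel B) ∖ Parcel C is a single connected region.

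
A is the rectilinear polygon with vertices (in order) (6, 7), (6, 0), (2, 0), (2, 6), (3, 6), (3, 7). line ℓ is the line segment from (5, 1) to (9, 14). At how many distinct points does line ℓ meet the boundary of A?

1

The segment meets the boundary at (6,4.25).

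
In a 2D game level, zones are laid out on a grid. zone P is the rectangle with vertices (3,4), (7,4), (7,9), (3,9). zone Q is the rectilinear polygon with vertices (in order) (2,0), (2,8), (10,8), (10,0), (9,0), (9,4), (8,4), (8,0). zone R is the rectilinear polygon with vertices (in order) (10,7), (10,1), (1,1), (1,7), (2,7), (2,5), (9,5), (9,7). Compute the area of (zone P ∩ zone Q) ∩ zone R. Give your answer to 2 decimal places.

The region (zone P ∩ zone Q) ∩ zone R is the polygon with vertices (3,4), (3,5), (7,5), (7,4).
By the shoelace formula its area is 4.00.

4.00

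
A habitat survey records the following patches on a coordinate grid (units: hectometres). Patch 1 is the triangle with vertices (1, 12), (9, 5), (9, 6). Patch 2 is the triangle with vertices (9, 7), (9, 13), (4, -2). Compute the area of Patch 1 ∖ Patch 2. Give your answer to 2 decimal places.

|Patch 1| = 4, |Patch 1∩Patch 2| = 1.1731.
|Patch 1 ∖ Patch 2| = |Patch 1| − |Patch 1∩Patch 2| = 4 − 1.1731 = 2.83.

2.83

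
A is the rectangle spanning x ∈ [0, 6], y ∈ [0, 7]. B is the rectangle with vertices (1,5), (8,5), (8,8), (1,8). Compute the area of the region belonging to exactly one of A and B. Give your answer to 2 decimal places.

43.00

|A∩B|: x∈[1,6], y∈[5,7] → 5·2 = 10.
|A △ B| = |A| + |B| − 2·|A∩B| = 42 + 21 − 20 = 43.00.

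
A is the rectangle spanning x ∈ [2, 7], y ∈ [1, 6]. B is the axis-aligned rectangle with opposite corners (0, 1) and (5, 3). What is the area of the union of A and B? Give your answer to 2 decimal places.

By inclusion–exclusion:
Individual areas: |A| = 25, |B| = 10.
|A∩B|: x∈[2,5], y∈[1,3] → 3·2 = 6.
|A ∪ B| = 35 − 6 = 29.00.

29.00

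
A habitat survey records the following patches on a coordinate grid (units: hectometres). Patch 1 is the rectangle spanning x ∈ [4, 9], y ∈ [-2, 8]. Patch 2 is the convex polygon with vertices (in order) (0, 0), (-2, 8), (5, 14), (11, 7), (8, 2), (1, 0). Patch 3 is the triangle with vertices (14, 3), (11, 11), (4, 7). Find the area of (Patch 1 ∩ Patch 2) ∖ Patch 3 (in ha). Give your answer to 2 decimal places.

|Patch 1 ∩ Patch 2| = 31.4524.
|(Patch 1 ∩ Patch 2) ∩ Patch 3| = 9.125.
|(Patch 1 ∩ Patch 2) ∖ Patch 3| = 31.4524 − 9.125 = 22.33.

22.33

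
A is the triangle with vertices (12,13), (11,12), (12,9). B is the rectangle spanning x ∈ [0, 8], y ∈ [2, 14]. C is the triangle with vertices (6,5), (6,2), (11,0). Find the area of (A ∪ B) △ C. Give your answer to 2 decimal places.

97.50

|A ∪ B| = 98.
|(A ∪ B) ∩ C| = 4.
|(A ∪ B) △ C| = 98 + 7.5 − 8 = 97.50.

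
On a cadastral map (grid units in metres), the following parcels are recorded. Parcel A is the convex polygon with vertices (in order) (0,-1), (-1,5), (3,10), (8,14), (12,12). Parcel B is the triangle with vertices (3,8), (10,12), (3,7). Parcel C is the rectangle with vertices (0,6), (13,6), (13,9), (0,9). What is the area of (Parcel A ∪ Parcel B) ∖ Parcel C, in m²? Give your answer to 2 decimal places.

53.49

|Parcel A ∪ Parcel B| = 74.
|(Parcel A ∪ Parcel B) ∩ Parcel C| = 20.5135.
|(Parcel A ∪ Parcel B) ∖ Parcel C| = 74 − 20.5135 = 53.49.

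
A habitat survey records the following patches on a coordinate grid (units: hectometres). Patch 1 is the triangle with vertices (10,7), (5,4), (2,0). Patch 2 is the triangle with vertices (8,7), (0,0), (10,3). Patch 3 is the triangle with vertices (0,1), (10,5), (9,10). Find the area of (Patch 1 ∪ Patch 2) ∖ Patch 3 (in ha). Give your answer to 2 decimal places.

|Patch 1 ∪ Patch 2| = 23.4332.
|(Patch 1 ∪ Patch 2) ∩ Patch 3| = 10.1636.
|(Patch 1 ∪ Patch 2) ∖ Patch 3| = 23.4332 − 10.1636 = 13.27.

13.27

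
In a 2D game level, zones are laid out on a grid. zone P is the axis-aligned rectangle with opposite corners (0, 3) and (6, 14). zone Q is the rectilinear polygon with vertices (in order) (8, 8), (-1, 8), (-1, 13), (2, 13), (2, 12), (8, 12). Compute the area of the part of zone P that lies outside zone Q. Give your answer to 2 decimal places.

40.00

|zone P| = 66, |zone P∩zone Q| = 26.
|zone P ∖ zone Q| = |zone P| − |zone P∩zone Q| = 66 − 26 = 40.00.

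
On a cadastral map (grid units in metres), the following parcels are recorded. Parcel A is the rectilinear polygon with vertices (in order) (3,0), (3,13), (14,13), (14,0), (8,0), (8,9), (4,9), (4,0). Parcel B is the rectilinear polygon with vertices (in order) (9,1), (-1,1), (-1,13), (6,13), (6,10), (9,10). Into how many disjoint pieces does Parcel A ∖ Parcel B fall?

Parcel A ∖ Parcel B splits into 2 disjoint pieces (area 1, area 75).

2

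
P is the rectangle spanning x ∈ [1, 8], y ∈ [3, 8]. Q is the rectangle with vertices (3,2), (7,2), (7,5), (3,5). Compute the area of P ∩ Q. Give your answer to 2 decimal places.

8.00

|P∩Q|: x∈[3,7], y∈[3,5] → 4·2 = 8.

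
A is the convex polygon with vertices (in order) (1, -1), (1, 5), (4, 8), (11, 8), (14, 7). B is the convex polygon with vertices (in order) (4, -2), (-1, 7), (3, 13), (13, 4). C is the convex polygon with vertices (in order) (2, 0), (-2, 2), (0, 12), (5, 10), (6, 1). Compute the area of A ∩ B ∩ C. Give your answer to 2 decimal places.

26.13

The intersection is the polygon with vertices (4,8), (5.222,8), (5.888,2.008), (3.053,0.263), (2.78,0.195), (1,3.4), (1,5).
By the shoelace formula its area is 26.13.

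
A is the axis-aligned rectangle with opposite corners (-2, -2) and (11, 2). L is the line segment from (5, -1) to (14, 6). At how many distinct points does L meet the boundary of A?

1

The segment meets the boundary at (8.857,2).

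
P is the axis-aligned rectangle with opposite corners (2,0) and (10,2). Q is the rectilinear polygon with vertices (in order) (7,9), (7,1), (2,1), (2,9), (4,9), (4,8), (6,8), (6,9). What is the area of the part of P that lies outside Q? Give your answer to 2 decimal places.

11.00

|P| = 16, |P∩Q| = 5.
|P ∖ Q| = |P| − |P∩Q| = 16 − 5 = 11.00.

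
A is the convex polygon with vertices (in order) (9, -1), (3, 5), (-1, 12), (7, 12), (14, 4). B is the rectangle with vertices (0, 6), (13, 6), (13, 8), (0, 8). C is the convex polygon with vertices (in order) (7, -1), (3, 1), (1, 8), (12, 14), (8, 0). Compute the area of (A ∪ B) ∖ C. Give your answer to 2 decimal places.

|A ∪ B| = 105.4643.
|(A ∪ B) ∩ C| = 56.9819.
|(A ∪ B) ∖ C| = 105.4643 − 56.9819 = 48.48.

48.48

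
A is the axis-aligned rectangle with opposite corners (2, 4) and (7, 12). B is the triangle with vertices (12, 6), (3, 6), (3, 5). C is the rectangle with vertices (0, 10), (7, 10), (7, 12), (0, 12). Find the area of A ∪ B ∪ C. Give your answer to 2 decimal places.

45.39

By inclusion–exclusion:
Individual areas: |A| = 40, |B| = 4.5, |C| = 14.
|A∩B| = 3.1111.
|A∩C|: x∈[2,7], y∈[10,12] → 5·2 = 10.
|B∩C| = 0.
|A∩B∩C| = 0.
|A ∪ B ∪ C| = 58.5 − 13.1111 + 0 = 45.39.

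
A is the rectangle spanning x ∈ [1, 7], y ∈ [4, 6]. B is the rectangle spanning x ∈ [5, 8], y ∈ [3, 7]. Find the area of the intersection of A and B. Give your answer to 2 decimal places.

|A∩B|: x∈[5,7], y∈[4,6] → 2·2 = 4.

4.00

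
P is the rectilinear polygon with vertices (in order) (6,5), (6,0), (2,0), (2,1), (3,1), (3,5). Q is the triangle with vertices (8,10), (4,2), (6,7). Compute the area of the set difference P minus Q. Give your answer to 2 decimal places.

|P| = 16, |P∩Q| = 0.45.
|P ∖ Q| = |P| − |P∩Q| = 16 − 0.45 = 15.55.

15.55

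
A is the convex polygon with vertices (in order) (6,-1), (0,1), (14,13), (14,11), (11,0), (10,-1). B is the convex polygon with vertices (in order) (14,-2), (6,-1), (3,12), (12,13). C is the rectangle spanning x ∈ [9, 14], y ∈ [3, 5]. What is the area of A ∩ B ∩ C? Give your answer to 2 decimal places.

The intersection is the polygon with vertices (11.818,3), (9,3), (9,5), (12.364,5).
By the shoelace formula its area is 6.18.

6.18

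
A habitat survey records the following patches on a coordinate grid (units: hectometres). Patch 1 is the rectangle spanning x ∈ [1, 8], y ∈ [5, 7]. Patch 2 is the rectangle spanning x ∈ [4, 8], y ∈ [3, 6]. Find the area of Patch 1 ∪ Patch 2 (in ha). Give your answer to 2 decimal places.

22.00

By inclusion–exclusion:
Individual areas: |Patch 1| = 14, |Patch 2| = 12.
|Patch 1∩Patch 2|: x∈[4,8], y∈[5,6] → 4·1 = 4.
|Patch 1 ∪ Patch 2| = 26 − 4 = 22.00.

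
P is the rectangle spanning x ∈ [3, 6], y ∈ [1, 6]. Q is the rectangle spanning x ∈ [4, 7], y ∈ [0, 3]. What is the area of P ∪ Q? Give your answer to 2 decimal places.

By inclusion–exclusion:
Individual areas: |P| = 15, |Q| = 9.
|P∩Q|: x∈[4,6], y∈[1,3] → 2·2 = 4.
|P ∪ Q| = 24 − 4 = 20.00.

20.00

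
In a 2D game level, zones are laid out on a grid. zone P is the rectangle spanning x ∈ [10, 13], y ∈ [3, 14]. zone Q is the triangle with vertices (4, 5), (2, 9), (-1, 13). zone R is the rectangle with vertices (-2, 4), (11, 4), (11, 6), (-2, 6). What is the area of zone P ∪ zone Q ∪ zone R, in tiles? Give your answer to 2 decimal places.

By inclusion–exclusion:
Individual areas: |zone P| = 33, |zone Q| = 2, |zone R| = 26.
|zone P∩zone Q| = 0.
|zone P∩zone R|: x∈[10,11], y∈[4,6] → 1·2 = 2.
|zone Q∩zone R| = 0.0625.
|zone P∩zone Q∩zone R| = 0.
|zone P ∪ zone Q ∪ zone R| = 61 − 2.0625 + 0 = 58.94.

58.94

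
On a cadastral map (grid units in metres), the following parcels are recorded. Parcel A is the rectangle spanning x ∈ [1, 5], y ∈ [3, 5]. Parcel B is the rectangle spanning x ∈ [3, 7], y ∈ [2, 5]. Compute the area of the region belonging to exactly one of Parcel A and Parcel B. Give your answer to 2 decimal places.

|Parcel A∩Parcel B|: x∈[3,5], y∈[3,5] → 2·2 = 4.
|Parcel A △ Parcel B| = |Parcel A| + |Parcel B| − 2·|Parcel A∩Parcel B| = 8 + 12 − 8 = 12.00.

12.00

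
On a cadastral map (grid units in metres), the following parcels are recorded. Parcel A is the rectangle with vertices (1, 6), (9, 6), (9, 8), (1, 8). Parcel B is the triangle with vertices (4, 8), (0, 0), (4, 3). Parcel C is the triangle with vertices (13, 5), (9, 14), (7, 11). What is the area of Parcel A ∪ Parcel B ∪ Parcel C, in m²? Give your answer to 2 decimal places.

40.00

By inclusion–exclusion:
Individual areas: |Parcel A| = 16, |Parcel B| = 10, |Parcel C| = 15.
|Parcel A∩Parcel B| = 1.
|Parcel A∩Parcel C| = 0.
|Parcel B∩Parcel C| = 0.
|Parcel A∩Parcel B∩Parcel C| = 0.
|Parcel A ∪ Parcel B ∪ Parcel C| = 41 − 1 + 0 = 40.00.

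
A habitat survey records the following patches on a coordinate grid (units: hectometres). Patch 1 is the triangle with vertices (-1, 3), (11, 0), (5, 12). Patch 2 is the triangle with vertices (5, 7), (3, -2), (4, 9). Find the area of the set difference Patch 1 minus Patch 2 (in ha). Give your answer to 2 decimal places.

|Patch 1| = 63, |Patch 1∩Patch 2| = 5.5269.
|Patch 1 ∖ Patch 2| = |Patch 1| − |Patch 1∩Patch 2| = 63 − 5.5269 = 57.47.

57.47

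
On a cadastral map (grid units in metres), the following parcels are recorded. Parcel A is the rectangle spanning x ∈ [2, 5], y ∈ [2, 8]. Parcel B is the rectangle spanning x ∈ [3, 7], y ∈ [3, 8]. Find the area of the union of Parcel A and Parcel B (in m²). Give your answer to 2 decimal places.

By inclusion–exclusion:
Individual areas: |Parcel A| = 18, |Parcel B| = 20.
|Parcel A∩Parcel B|: x∈[3,5], y∈[3,8] → 2·5 = 10.
|Parcel A ∪ Parcel B| = 38 − 10 = 28.00.

28.00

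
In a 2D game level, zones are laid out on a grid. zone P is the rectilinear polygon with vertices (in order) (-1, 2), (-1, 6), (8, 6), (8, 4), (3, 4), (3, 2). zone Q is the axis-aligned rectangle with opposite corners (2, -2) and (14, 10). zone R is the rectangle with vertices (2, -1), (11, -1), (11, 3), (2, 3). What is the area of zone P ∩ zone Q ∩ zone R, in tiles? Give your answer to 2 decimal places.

1.00

The intersection is the polygon with vertices (3,2), (2,2), (2,3), (3,3).
By the shoelace formula its area is 1.00.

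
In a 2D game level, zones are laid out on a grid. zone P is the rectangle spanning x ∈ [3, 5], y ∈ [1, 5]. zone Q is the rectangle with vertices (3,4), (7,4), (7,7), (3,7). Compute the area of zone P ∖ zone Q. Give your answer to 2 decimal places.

|zone P∩zone Q|: x∈[3,5], y∈[4,5] → 2·1 = 2.
|zone P| = 8.
|zone P ∖ zone Q| = |zone P| − |zone P∩zone Q| = 8 − 2 = 6.00.

6.00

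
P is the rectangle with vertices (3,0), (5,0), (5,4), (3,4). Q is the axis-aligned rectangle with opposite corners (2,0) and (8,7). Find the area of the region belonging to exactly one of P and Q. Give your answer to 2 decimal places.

34.00

|P∩Q|: x∈[3,5], y∈[0,4] → 2·4 = 8.
|P △ Q| = |P| + |Q| − 2·|P∩Q| = 8 + 42 − 16 = 34.00.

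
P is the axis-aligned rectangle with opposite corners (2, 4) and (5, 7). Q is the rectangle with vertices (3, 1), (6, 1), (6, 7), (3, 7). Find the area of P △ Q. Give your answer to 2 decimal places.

|P∩Q|: x∈[3,5], y∈[4,7] → 2·3 = 6.
|P △ Q| = |P| + |Q| − 2·|P∩Q| = 9 + 18 − 12 = 15.00.

15.00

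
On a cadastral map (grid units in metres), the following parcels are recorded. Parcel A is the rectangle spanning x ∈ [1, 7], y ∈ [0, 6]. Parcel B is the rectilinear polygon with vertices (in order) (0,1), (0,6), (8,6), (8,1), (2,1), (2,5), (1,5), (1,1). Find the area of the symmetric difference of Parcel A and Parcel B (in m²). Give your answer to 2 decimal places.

20.00

|Parcel A| = 36, |Parcel B| = 36, |Parcel A∩Parcel B| = 26.
|Parcel A △ Parcel B| = |Parcel A| + |Parcel B| − 2·|Parcel A∩Parcel B| = 36 + 36 − 52 = 20.00.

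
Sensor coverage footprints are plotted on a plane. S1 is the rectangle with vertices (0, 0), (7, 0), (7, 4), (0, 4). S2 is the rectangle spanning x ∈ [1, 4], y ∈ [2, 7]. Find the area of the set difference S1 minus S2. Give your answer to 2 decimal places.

|S1∩S2|: x∈[1,4], y∈[2,4] → 3·2 = 6.
|S1| = 28.
|S1 ∖ S2| = |S1| − |S1∩S2| = 28 − 6 = 22.00.

22.00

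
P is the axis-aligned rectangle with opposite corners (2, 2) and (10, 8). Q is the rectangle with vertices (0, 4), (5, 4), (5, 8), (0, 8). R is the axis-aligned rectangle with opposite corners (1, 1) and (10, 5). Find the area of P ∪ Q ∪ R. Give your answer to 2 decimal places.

By inclusion–exclusion:
Individual areas: |P| = 48, |Q| = 20, |R| = 36.
|P∩Q|: x∈[2,5], y∈[4,8] → 3·4 = 12.
|P∩R|: x∈[2,10], y∈[2,5] → 8·3 = 24.
|Q∩R|: x∈[1,5], y∈[4,5] → 4·1 = 4.
|P∩Q∩R| = 3.
|P ∪ Q ∪ R| = 104 − 40 + 3 = 67.00.

67.00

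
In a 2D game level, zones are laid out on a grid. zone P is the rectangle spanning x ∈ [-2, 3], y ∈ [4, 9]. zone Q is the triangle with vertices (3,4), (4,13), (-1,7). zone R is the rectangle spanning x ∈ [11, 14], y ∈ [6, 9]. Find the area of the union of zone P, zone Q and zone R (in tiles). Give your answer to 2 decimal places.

41.17

By inclusion–exclusion:
Individual areas: |zone P| = 25, |zone Q| = 19.5, |zone R| = 9.
|zone P∩zone Q| = 12.3333.
|zone P∩zone R| = 0 (no overlap).
|zone Q∩zone R| = 0.
|zone P∩zone Q∩zone R| = 0.
|zone P ∪ zone Q ∪ zone R| = 53.5 − 12.3333 + 0 = 41.17.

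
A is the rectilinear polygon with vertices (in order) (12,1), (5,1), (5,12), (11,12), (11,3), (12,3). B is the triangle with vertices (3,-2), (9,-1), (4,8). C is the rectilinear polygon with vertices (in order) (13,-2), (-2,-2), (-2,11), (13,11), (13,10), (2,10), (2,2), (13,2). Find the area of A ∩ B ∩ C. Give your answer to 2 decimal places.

2.61

The intersection is the polygon with vertices (5,2), (7.333,2), (7.889,1), (5,1).
By the shoelace formula its area is 2.61.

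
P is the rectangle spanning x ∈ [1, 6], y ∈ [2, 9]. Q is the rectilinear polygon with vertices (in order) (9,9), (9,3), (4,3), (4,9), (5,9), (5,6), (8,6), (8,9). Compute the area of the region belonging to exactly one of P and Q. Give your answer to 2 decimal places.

38.00

|P| = 35, |Q| = 21, |P∩Q| = 9.
|P △ Q| = |P| + |Q| − 2·|P∩Q| = 35 + 21 − 18 = 38.00.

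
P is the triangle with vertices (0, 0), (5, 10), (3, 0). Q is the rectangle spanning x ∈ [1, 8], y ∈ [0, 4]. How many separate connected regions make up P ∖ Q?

2

P ∖ Q splits into 2 disjoint pieces (area 1, area 5.4).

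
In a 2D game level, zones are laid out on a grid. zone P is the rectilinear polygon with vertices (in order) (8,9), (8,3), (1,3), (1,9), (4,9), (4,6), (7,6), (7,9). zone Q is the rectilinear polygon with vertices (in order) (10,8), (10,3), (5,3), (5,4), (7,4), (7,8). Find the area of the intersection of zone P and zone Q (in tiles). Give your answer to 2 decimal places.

The intersection is the polygon with vertices (8,3), (5,3), (5,4), (7,4), (7,6), (7,8), (8,8).
By the shoelace formula its area is 7.00.

7.00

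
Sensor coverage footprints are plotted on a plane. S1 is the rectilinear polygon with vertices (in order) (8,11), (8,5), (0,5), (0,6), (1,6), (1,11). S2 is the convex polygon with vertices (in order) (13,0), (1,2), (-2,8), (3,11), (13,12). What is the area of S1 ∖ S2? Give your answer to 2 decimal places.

1.20

|S1| = 43, |S1∩S2| = 41.8.
|S1 ∖ S2| = |S1| − |S1∩S2| = 43 − 41.8 = 1.20.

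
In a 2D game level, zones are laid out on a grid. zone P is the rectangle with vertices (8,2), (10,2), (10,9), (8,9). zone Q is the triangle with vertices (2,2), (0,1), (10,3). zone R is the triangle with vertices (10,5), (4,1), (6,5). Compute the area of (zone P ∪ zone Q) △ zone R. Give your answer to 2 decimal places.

|zone P ∪ zone Q| = 16.85.
|(zone P ∪ zone Q) ∩ zone R| = 1.851.
|(zone P ∪ zone Q) △ zone R| = 16.85 + 8 − 3.7021 = 21.15.

21.15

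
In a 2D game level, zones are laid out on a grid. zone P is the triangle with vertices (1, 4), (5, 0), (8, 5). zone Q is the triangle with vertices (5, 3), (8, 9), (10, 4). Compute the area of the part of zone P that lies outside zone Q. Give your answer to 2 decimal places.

12.88

|zone P| = 16, |zone P∩zone Q| = 3.1241.
|zone P ∖ zone Q| = |zone P| − |zone P∩zone Q| = 16 − 3.1241 = 12.88.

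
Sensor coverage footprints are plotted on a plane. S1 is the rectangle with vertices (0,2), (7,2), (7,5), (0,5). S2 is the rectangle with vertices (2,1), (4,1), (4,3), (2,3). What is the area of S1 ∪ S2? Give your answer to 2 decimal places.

By inclusion–exclusion:
Individual areas: |S1| = 21, |S2| = 4.
|S1∩S2|: x∈[2,4], y∈[2,3] → 2·1 = 2.
|S1 ∪ S2| = 25 − 2 = 23.00.

23.00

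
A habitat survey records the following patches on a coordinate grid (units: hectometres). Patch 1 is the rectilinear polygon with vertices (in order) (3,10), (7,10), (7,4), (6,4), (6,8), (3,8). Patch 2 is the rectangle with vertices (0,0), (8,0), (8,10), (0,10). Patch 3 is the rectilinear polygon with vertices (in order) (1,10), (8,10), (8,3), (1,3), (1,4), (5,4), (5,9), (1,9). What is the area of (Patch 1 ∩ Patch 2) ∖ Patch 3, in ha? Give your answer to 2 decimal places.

|Patch 1 ∩ Patch 2| = 12.
|(Patch 1 ∩ Patch 2) ∩ Patch 3| = 10.
|(Patch 1 ∩ Patch 2) ∖ Patch 3| = 12 − 10 = 2.00.

2.00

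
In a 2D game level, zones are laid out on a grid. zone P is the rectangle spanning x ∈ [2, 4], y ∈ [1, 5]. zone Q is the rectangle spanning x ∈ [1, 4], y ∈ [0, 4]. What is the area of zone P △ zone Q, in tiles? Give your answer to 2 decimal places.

8.00

|zone P∩zone Q|: x∈[2,4], y∈[1,4] → 2·3 = 6.
|zone P △ zone Q| = |zone P| + |zone Q| − 2·|zone P∩zone Q| = 8 + 12 − 12 = 8.00.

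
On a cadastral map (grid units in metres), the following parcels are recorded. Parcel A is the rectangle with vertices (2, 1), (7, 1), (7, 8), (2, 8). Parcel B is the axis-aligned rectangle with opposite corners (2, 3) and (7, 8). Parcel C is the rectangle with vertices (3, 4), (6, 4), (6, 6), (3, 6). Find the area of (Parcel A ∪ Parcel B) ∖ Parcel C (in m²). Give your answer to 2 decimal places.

|Parcel A ∪ Parcel B| = 35.
|(Parcel A ∪ Parcel B) ∩ Parcel C| = 6.
|(Parcel A ∪ Parcel B) ∖ Parcel C| = 35 − 6 = 29.00.

29.00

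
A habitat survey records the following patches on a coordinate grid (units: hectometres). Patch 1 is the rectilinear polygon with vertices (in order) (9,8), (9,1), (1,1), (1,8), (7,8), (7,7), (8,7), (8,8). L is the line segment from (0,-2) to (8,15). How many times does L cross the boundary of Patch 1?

2

The segment meets the boundary at (4.706,8), (1.412,1).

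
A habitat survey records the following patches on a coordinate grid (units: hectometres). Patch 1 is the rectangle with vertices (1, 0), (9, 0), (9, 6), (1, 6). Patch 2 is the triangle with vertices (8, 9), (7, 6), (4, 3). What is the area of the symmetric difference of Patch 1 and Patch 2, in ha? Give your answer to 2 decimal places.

|Patch 1| = 48, |Patch 2| = 3, |Patch 1∩Patch 2| = 1.5.
|Patch 1 △ Patch 2| = |Patch 1| + |Patch 2| − 2·|Patch 1∩Patch 2| = 48 + 3 − 3 = 48.00.

48.00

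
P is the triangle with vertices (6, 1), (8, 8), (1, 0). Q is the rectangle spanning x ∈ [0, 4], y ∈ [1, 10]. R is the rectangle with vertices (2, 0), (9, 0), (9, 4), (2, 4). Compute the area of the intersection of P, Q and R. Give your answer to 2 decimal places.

The intersection is the polygon with vertices (4,1), (2,1), (2,1.143), (4,3.429).
By the shoelace formula its area is 2.57.

2.57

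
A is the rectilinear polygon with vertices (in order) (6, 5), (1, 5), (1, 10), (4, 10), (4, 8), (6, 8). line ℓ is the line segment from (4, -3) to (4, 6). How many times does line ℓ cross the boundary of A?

The segment meets the boundary at (4,5).

1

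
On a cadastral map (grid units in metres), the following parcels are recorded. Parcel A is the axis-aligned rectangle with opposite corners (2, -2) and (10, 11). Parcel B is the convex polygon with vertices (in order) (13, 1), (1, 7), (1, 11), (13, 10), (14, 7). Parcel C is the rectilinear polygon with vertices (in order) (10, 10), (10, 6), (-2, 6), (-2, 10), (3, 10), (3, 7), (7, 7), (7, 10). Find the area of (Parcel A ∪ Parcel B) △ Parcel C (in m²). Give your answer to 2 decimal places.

127.33

|Parcel A ∪ Parcel B| = 137.8333.
|(Parcel A ∪ Parcel B) ∩ Parcel C| = 23.25.
|(Parcel A ∪ Parcel B) △ Parcel C| = 137.8333 + 36 − 46.5 = 127.33.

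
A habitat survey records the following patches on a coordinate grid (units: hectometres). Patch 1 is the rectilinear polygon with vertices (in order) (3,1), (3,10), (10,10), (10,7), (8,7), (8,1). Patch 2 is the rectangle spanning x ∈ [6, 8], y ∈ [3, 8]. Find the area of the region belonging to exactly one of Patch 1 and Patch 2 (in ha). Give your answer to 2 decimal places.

|Patch 1| = 51, |Patch 2| = 10, |Patch 1∩Patch 2| = 10.
|Patch 1 △ Patch 2| = |Patch 1| + |Patch 2| − 2·|Patch 1∩Patch 2| = 51 + 10 − 20 = 41.00.

41.00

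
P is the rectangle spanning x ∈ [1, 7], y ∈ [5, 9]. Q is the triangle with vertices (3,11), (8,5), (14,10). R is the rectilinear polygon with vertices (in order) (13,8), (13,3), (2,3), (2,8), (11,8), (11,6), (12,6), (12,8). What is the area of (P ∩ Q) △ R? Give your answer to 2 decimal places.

53.57

|P ∩ Q| = 3.2667.
|(P ∩ Q) ∩ R| = 1.35.
|(P ∩ Q) △ R| = 3.2667 + 53 − 2.7 = 53.57.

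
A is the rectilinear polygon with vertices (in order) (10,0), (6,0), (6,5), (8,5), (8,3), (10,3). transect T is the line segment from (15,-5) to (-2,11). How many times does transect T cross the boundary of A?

The segment meets the boundary at (6,3.471), (9.688,0).

2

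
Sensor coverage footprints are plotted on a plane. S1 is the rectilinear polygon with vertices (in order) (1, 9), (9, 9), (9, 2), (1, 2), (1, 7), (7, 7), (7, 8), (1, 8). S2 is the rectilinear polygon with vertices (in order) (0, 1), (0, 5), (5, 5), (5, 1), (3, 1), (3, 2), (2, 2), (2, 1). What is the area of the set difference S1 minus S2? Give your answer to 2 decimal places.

|S1| = 50, |S1∩S2| = 12.
|S1 ∖ S2| = |S1| − |S1∩S2| = 50 − 12 = 38.00.

38.00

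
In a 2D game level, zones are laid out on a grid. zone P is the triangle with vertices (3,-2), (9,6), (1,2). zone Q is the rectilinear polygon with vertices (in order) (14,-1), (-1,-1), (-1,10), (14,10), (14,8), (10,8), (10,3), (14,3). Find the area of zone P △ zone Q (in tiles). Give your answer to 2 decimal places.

126.25

|zone P| = 20, |zone Q| = 145, |zone P∩zone Q| = 19.375.
|zone P △ zone Q| = |zone P| + |zone Q| − 2·|zone P∩zone Q| = 20 + 145 − 38.75 = 126.25.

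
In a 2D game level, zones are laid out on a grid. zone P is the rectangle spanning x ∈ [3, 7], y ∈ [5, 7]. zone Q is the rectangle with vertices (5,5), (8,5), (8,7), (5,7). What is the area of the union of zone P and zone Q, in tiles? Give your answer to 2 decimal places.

By inclusion–exclusion:
Individual areas: |zone P| = 8, |zone Q| = 6.
|zone P∩zone Q|: x∈[5,7], y∈[5,7] → 2·2 = 4.
|zone P ∪ zone Q| = 14 − 4 = 10.00.

10.00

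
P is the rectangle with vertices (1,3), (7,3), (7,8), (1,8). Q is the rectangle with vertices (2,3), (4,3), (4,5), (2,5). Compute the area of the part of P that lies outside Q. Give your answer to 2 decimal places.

26.00

|P∩Q|: x∈[2,4], y∈[3,5] → 2·2 = 4.
|P| = 30.
|P ∖ Q| = |P| − |P∩Q| = 30 − 4 = 26.00.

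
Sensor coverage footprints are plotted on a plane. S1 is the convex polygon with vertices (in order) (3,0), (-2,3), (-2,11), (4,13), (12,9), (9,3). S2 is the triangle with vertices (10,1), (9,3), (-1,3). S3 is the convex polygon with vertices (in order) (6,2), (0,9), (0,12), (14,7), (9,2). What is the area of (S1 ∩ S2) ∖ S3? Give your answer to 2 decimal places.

4.24

|S1 ∩ S2| = 6.6667.
|(S1 ∩ S2) ∩ S3| = 2.4286.
|(S1 ∩ S2) ∖ S3| = 6.6667 − 2.4286 = 4.24.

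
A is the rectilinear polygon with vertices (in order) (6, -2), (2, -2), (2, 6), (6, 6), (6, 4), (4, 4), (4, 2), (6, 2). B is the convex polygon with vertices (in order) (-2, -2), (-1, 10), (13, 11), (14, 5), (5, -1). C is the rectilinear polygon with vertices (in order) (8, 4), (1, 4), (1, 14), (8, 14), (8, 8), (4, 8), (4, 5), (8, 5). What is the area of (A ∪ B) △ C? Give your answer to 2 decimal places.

147.69

|A ∪ B| = 155.1905.
|(A ∪ B) ∩ C| = 32.75.
|(A ∪ B) △ C| = 155.1905 + 58 − 65.5 = 147.69.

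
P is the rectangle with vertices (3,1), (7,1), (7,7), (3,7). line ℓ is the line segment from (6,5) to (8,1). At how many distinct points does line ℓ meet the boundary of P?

1

The segment meets the boundary at (7,3).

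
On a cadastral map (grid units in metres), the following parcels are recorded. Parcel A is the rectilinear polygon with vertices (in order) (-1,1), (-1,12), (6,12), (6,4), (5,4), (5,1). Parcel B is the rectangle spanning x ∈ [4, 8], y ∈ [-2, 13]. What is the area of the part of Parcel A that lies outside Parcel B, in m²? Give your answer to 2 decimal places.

|Parcel A| = 74, |Parcel A∩Parcel B| = 19.
|Parcel A ∖ Parcel B| = |Parcel A| − |Parcel A∩Parcel B| = 74 − 19 = 55.00.

55.00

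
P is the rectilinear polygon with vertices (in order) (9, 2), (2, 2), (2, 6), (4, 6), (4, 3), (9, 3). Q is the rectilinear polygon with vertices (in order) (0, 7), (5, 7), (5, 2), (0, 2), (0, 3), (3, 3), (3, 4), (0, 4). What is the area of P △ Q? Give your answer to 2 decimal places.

19.00

|P| = 13, |Q| = 22, |P∩Q| = 8.
|P △ Q| = |P| + |Q| − 2·|P∩Q| = 13 + 22 − 16 = 19.00.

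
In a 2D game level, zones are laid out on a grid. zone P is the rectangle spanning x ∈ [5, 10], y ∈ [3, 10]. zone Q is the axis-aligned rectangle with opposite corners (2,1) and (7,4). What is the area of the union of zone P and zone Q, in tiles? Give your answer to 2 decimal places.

By inclusion–exclusion:
Individual areas: |zone P| = 35, |zone Q| = 15.
|zone P∩zone Q|: x∈[5,7], y∈[3,4] → 2·1 = 2.
|zone P ∪ zone Q| = 50 − 2 = 48.00.

48.00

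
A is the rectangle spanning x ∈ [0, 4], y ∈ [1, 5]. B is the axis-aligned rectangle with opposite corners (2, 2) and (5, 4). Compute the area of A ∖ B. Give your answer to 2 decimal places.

12.00

|A∩B|: x∈[2,4], y∈[2,4] → 2·2 = 4.
|A| = 16.
|A ∖ B| = |A| − |A∩B| = 16 − 4 = 12.00.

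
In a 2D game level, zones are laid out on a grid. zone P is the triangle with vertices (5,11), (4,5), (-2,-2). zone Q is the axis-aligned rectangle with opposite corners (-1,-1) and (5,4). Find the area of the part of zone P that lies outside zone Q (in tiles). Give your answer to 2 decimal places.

9.11

|zone P| = 14.5, |zone P∩zone Q| = 5.391.
|zone P ∖ zone Q| = |zone P| − |zone P∩zone Q| = 14.5 − 5.391 = 9.11.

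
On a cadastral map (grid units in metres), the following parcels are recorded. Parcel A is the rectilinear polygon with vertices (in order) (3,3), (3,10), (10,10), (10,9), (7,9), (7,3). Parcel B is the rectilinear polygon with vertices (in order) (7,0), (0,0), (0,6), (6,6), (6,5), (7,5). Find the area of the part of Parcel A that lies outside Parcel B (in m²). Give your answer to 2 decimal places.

20.00

|Parcel A| = 31, |Parcel A∩Parcel B| = 11.
|Parcel A ∖ Parcel B| = |Parcel A| − |Parcel A∩Parcel B| = 31 − 11 = 20.00.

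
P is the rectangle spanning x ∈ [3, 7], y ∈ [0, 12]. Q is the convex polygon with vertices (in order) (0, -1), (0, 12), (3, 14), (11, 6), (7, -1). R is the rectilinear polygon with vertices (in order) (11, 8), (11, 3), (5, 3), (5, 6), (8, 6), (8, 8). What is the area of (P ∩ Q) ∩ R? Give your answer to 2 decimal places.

6.00

The region (P ∩ Q) ∩ R is the polygon with vertices (7,3), (5,3), (5,6), (7,6).
By the shoelace formula its area is 6.00.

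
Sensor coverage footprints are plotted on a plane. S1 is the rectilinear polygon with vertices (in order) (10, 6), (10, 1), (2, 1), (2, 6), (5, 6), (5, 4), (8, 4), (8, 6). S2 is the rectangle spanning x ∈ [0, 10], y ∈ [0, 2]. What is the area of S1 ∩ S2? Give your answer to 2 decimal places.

The intersection is the polygon with vertices (10,1), (2,1), (2,2), (10,2).
By the shoelace formula its area is 8.00.

8.00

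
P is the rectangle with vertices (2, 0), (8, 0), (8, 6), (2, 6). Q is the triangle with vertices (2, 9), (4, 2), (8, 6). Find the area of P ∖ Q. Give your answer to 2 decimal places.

25.71

|P| = 36, |P∩Q| = 10.2857.
|P ∖ Q| = |P| − |P∩Q| = 36 − 10.2857 = 25.71.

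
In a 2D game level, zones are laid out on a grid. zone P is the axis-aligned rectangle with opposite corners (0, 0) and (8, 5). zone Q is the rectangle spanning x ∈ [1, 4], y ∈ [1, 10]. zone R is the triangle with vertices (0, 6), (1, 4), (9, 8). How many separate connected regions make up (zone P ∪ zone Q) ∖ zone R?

2

(zone P ∪ zone Q) ∖ zone R splits into 2 disjoint pieces (area 39, area 10.3333).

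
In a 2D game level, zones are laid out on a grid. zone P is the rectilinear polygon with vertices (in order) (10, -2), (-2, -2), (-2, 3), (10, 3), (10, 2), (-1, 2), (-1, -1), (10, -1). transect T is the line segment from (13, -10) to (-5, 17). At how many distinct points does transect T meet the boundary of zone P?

The segment meets the boundary at (4.333,3), (5,2), (7,-1), (7.667,-2).

4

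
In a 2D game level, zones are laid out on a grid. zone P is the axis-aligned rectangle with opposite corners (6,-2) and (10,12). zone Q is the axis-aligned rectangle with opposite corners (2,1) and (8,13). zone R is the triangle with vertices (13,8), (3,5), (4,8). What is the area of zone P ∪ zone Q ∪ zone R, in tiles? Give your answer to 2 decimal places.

107.35

By inclusion–exclusion:
Individual areas: |zone P| = 56, |zone Q| = 72, |zone R| = 13.5.
|zone P∩zone Q|: x∈[6,8], y∈[1,12] → 2·11 = 22.
|zone P∩zone R| = 6.
|zone Q∩zone R| = 9.75.
|zone P∩zone Q∩zone R| = 3.6.
|zone P ∪ zone Q ∪ zone R| = 141.5 − 37.75 + 3.6 = 107.35.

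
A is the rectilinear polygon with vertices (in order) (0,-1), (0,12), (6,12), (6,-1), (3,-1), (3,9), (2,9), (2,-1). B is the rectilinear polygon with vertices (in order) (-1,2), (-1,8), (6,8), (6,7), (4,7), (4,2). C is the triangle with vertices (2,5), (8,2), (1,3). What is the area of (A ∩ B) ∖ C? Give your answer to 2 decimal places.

17.32

|A ∩ B| = 20.
|(A ∩ B) ∩ C| = 2.6786.
|(A ∩ B) ∖ C| = 20 − 2.6786 = 17.32.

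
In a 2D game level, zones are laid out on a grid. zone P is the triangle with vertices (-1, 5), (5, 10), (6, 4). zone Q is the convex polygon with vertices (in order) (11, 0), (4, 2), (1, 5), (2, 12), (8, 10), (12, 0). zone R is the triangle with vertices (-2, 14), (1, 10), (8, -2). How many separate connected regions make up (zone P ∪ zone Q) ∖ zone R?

(zone P ∪ zone Q) ∖ zone R splits into 2 disjoint pieces (area 13.2909, area 63.7916).

2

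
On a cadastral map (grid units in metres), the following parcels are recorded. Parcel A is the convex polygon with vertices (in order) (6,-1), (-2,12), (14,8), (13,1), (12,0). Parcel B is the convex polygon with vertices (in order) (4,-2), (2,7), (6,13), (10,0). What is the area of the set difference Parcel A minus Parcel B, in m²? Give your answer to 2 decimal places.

59.13

|Parcel A| = 114, |Parcel A∩Parcel B| = 54.8706.
|Parcel A ∖ Parcel B| = |Parcel A| − |Parcel A∩Parcel B| = 114 − 54.8706 = 59.13.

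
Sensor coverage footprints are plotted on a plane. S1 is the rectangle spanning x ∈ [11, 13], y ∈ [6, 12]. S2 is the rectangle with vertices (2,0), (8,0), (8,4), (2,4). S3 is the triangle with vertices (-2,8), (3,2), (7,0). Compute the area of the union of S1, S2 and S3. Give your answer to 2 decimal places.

By inclusion–exclusion:
Individual areas: |S1| = 12, |S2| = 24, |S3| = 7.
|S1∩S2| = 0 (no overlap).
|S1∩S3| = 0.
|S2∩S3| = 4.4.
|S1∩S2∩S3| = 0.
|S1 ∪ S2 ∪ S3| = 43 − 4.4 + 0 = 38.60.

38.60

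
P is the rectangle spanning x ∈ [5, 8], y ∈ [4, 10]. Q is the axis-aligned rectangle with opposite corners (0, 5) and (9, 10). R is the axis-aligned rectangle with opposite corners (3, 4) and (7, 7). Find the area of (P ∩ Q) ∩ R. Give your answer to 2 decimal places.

The region (P ∩ Q) ∩ R is the polygon with vertices (5,5), (5,7), (7,7), (7,5).
By the shoelace formula its area is 4.00.

4.00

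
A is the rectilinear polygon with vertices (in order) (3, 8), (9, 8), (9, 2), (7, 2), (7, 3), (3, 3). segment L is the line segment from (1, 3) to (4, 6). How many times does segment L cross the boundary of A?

The segment meets the boundary at (3,5).

1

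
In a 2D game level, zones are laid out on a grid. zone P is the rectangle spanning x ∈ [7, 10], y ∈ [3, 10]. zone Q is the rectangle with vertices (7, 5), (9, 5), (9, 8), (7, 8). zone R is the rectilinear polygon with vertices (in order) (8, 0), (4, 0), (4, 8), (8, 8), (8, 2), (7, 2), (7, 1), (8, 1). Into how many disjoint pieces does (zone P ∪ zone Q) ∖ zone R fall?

1

(zone P ∪ zone Q) ∖ zone R is a single connected region.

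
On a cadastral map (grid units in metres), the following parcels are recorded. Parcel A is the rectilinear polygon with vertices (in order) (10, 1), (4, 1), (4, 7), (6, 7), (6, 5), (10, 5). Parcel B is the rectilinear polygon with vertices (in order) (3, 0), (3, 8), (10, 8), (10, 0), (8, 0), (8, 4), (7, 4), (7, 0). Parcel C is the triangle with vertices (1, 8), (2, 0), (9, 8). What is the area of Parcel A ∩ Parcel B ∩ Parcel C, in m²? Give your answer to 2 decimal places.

The intersection is the polygon with vertices (4,7), (6,7), (6,5), (6.375,5), (4,2.286).
By the shoelace formula its area is 7.22.

7.22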